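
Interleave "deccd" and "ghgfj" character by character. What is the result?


Interleaving "deccd" and "ghgfj":
  Position 0: 'd' from first, 'g' from second => "dg"
  Position 1: 'e' from first, 'h' from second => "eh"
  Position 2: 'c' from first, 'g' from second => "cg"
  Position 3: 'c' from first, 'f' from second => "cf"
  Position 4: 'd' from first, 'j' from second => "dj"
Result: dgehcgcfdj

dgehcgcfdj


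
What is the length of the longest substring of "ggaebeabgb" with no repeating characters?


Input: "ggaebeabgb"
Sliding window (track last position of each char):
  Position 0 ('g'): window [0,0] length 1 -- new best
  Position 1 ('g'): repeat (last at 0), move window start to 1
  Position 1 ('g'): window [1,1] length 1
  Position 2 ('a'): window [1,2] length 2 -- new best
  Position 3 ('e'): window [1,3] length 3 -- new best
  Position 4 ('b'): window [1,4] length 4 -- new best
  Position 5 ('e'): repeat (last at 3), move window start to 4
  Position 5 ('e'): window [4,5] length 2
  Position 6 ('a'): window [4,6] length 3
  Position 7 ('b'): repeat (last at 4), move window start to 5
  Position 7 ('b'): window [5,7] length 3
  Position 8 ('g'): window [5,8] length 4
  Position 9 ('b'): repeat (last at 7), move window start to 8
  Position 9 ('b'): window [8,9] length 2
Longest substring with no repeats: "gaeb" with length 4

4


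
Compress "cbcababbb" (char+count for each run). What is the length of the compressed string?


Input: cbcababbb
Runs:
  'c' x 1 => "c1"
  'b' x 1 => "b1"
  'c' x 1 => "c1"
  'a' x 1 => "a1"
  'b' x 1 => "b1"
  'a' x 1 => "a1"
  'b' x 3 => "b3"
Compressed: "c1b1c1a1b1a1b3"
Compressed length: 14

14


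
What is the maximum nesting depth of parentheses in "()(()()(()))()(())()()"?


Input: "()(()()(()))()(())()()"
Tracking depth:
  Position 0 '(': depth becomes 1
  Position 1 ')': depth becomes 0
  Position 2 '(': depth becomes 1
  Position 3 '(': depth becomes 2
  Position 4 ')': depth becomes 1
  Position 5 '(': depth becomes 2
  Position 6 ')': depth becomes 1
  Position 7 '(': depth becomes 2
  Position 8 '(': depth becomes 3
  Position 9 ')': depth becomes 2
  Position 10 ')': depth becomes 1
  Position 11 ')': depth becomes 0
  Position 12 '(': depth becomes 1
  Position 13 ')': depth becomes 0
  Position 14 '(': depth becomes 1
  Position 15 '(': depth becomes 2
  Position 16 ')': depth becomes 1
  Position 17 ')': depth becomes 0
  Position 18 '(': depth becomes 1
  Position 19 ')': depth becomes 0
  Position 20 '(': depth becomes 1
  Position 21 ')': depth becomes 0
Maximum depth reached: 3

3


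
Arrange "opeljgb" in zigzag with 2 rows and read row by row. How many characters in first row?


Zigzag "opeljgb" into 2 rows:
Placing characters:
  'o' => row 0
  'p' => row 1
  'e' => row 0
  'l' => row 1
  'j' => row 0
  'g' => row 1
  'b' => row 0
Rows:
  Row 0: "oejb"
  Row 1: "plg"
First row length: 4

4


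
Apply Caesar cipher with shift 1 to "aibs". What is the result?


Caesar cipher: shift "aibs" by 1
  'a' (pos 0) + 1 = pos 1 = 'b'
  'i' (pos 8) + 1 = pos 9 = 'j'
  'b' (pos 1) + 1 = pos 2 = 'c'
  's' (pos 18) + 1 = pos 19 = 't'
Result: bjct

bjct


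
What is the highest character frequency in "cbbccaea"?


Input: cbbccaea
Character counts:
  'a': 2
  'b': 2
  'c': 3
  'e': 1
Maximum frequency: 3

3


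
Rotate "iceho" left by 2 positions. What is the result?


Input: "iceho", rotate left by 2
First 2 characters: "ic"
Remaining characters: "eho"
Concatenate remaining + first: "eho" + "ic" = "ehoic"

ehoic


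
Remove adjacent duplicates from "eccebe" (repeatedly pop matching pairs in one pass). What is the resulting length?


Input: eccebe
Stack-based adjacent duplicate removal:
  Read 'e': push. Stack: e
  Read 'c': push. Stack: ec
  Read 'c': matches stack top 'c' => pop. Stack: e
  Read 'e': matches stack top 'e' => pop. Stack: (empty)
  Read 'b': push. Stack: b
  Read 'e': push. Stack: be
Final stack: "be" (length 2)

2


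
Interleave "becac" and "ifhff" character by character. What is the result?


Interleaving "becac" and "ifhff":
  Position 0: 'b' from first, 'i' from second => "bi"
  Position 1: 'e' from first, 'f' from second => "ef"
  Position 2: 'c' from first, 'h' from second => "ch"
  Position 3: 'a' from first, 'f' from second => "af"
  Position 4: 'c' from first, 'f' from second => "cf"
Result: biefchafcf

biefchafcf


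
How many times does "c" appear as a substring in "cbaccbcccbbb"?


Searching for "c" in "cbaccbcccbbb"
Scanning each position:
  Position 0: "c" => MATCH
  Position 1: "b" => no
  Position 2: "a" => no
  Position 3: "c" => MATCH
  Position 4: "c" => MATCH
  Position 5: "b" => no
  Position 6: "c" => MATCH
  Position 7: "c" => MATCH
  Position 8: "c" => MATCH
  Position 9: "b" => no
  Position 10: "b" => no
  Position 11: "b" => no
Total occurrences: 6

6


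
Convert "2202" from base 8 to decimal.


Input: "2202" in base 8
Positional expansion:
  Digit '2' (value 2) x 8^3 = 1024
  Digit '2' (value 2) x 8^2 = 128
  Digit '0' (value 0) x 8^1 = 0
  Digit '2' (value 2) x 8^0 = 2
Sum = 1154

1154


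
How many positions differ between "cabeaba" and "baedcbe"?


Comparing "cabeaba" and "baedcbe" position by position:
  Position 0: 'c' vs 'b' => DIFFER
  Position 1: 'a' vs 'a' => same
  Position 2: 'b' vs 'e' => DIFFER
  Position 3: 'e' vs 'd' => DIFFER
  Position 4: 'a' vs 'c' => DIFFER
  Position 5: 'b' vs 'b' => same
  Position 6: 'a' vs 'e' => DIFFER
Positions that differ: 5

5


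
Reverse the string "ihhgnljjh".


Input: ihhgnljjh
Reading characters right to left:
  Position 8: 'h'
  Position 7: 'j'
  Position 6: 'j'
  Position 5: 'l'
  Position 4: 'n'
  Position 3: 'g'
  Position 2: 'h'
  Position 1: 'h'
  Position 0: 'i'
Reversed: hjjlnghhi

hjjlnghhi


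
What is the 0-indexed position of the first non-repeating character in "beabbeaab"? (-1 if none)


Input: beabbeaab
Character frequencies:
  'a': 3
  'b': 4
  'e': 2
Scanning left to right for freq == 1:
  Position 0 ('b'): freq=4, skip
  Position 1 ('e'): freq=2, skip
  Position 2 ('a'): freq=3, skip
  Position 3 ('b'): freq=4, skip
  Position 4 ('b'): freq=4, skip
  Position 5 ('e'): freq=2, skip
  Position 6 ('a'): freq=3, skip
  Position 7 ('a'): freq=3, skip
  Position 8 ('b'): freq=4, skip
  No unique character found => answer = -1

-1


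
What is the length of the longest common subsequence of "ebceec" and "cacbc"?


LCS of "ebceec" and "cacbc"
DP table:
           c    a    c    b    c
      0    0    0    0    0    0
  e   0    0    0    0    0    0
  b   0    0    0    0    1    1
  c   0    1    1    1    1    2
  e   0    1    1    1    1    2
  e   0    1    1    1    1    2
  c   0    1    1    2    2    2
LCS length = dp[6][5] = 2

2


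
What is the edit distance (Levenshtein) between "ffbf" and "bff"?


Computing edit distance: "ffbf" -> "bff"
DP table:
           b    f    f
      0    1    2    3
  f   1    1    1    2
  f   2    2    1    1
  b   3    2    2    2
  f   4    3    2    2
Edit distance = dp[4][3] = 2

2


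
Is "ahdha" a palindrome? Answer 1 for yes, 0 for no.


Input: ahdha
Reversed: ahdha
  Compare pos 0 ('a') with pos 4 ('a'): match
  Compare pos 1 ('h') with pos 3 ('h'): match
Result: palindrome

1


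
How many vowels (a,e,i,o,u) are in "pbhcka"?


Input: pbhcka
Checking each character:
  'p' at position 0: consonant
  'b' at position 1: consonant
  'h' at position 2: consonant
  'c' at position 3: consonant
  'k' at position 4: consonant
  'a' at position 5: vowel (running total: 1)
Total vowels: 1

1


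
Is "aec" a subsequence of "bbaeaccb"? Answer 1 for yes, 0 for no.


Check if "aec" is a subsequence of "bbaeaccb"
Greedy scan:
  Position 0 ('b'): no match needed
  Position 1 ('b'): no match needed
  Position 2 ('a'): matches sub[0] = 'a'
  Position 3 ('e'): matches sub[1] = 'e'
  Position 4 ('a'): no match needed
  Position 5 ('c'): matches sub[2] = 'c'
  Position 6 ('c'): no match needed
  Position 7 ('b'): no match needed
All 3 characters matched => is a subsequence

1


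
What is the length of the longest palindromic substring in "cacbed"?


Input: "cacbed"
Checking substrings for palindromes:
  [0:3] "cac" (len 3) => palindrome
Longest palindromic substring: "cac" with length 3

3


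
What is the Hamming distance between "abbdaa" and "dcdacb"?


Comparing "abbdaa" and "dcdacb" position by position:
  Position 0: 'a' vs 'd' => differ
  Position 1: 'b' vs 'c' => differ
  Position 2: 'b' vs 'd' => differ
  Position 3: 'd' vs 'a' => differ
  Position 4: 'a' vs 'c' => differ
  Position 5: 'a' vs 'b' => differ
Total differences (Hamming distance): 6

6


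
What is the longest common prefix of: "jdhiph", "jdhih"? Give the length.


Words: jdhiph, jdhih
  Position 0: all 'j' => match
  Position 1: all 'd' => match
  Position 2: all 'h' => match
  Position 3: all 'i' => match
  Position 4: ('p', 'h') => mismatch, stop
LCP = "jdhi" (length 4)

4


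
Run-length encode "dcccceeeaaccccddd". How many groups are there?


Input: dcccceeeaaccccddd
Scanning for consecutive runs:
  Group 1: 'd' x 1 (positions 0-0)
  Group 2: 'c' x 4 (positions 1-4)
  Group 3: 'e' x 3 (positions 5-7)
  Group 4: 'a' x 2 (positions 8-9)
  Group 5: 'c' x 4 (positions 10-13)
  Group 6: 'd' x 3 (positions 14-16)
Total groups: 6

6


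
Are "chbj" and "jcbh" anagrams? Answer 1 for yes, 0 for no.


Strings: "chbj", "jcbh"
Sorted first:  bchj
Sorted second: bchj
Sorted forms match => anagrams

1


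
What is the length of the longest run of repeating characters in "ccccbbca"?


Input: "ccccbbca"
Scanning for longest run:
  Position 1 ('c'): continues run of 'c', length=2
  Position 2 ('c'): continues run of 'c', length=3
  Position 3 ('c'): continues run of 'c', length=4
  Position 4 ('b'): new char, reset run to 1
  Position 5 ('b'): continues run of 'b', length=2
  Position 6 ('c'): new char, reset run to 1
  Position 7 ('a'): new char, reset run to 1
Longest run: 'c' with length 4

4


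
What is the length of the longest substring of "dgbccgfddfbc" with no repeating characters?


Input: "dgbccgfddfbc"
Sliding window (track last position of each char):
  Position 0 ('d'): window [0,0] length 1 -- new best
  Position 1 ('g'): window [0,1] length 2 -- new best
  Position 2 ('b'): window [0,2] length 3 -- new best
  Position 3 ('c'): window [0,3] length 4 -- new best
  Position 4 ('c'): repeat (last at 3), move window start to 4
  Position 4 ('c'): window [4,4] length 1
  Position 5 ('g'): window [4,5] length 2
  Position 6 ('f'): window [4,6] length 3
  Position 7 ('d'): window [4,7] length 4
  Position 8 ('d'): repeat (last at 7), move window start to 8
  Position 8 ('d'): window [8,8] length 1
  Position 9 ('f'): window [8,9] length 2
  Position 10 ('b'): window [8,10] length 3
  Position 11 ('c'): window [8,11] length 4
Longest substring with no repeats: "dgbc" with length 4

4


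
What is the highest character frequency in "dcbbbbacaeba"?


Input: dcbbbbacaeba
Character counts:
  'a': 3
  'b': 5
  'c': 2
  'd': 1
  'e': 1
Maximum frequency: 5

5


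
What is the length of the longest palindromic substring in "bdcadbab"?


Input: "bdcadbab"
Checking substrings for palindromes:
  [5:8] "bab" (len 3) => palindrome
Longest palindromic substring: "bab" with length 3

3


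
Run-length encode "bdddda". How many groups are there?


Input: bdddda
Scanning for consecutive runs:
  Group 1: 'b' x 1 (positions 0-0)
  Group 2: 'd' x 4 (positions 1-4)
  Group 3: 'a' x 1 (positions 5-5)
Total groups: 3

3


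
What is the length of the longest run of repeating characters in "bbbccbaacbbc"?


Input: "bbbccbaacbbc"
Scanning for longest run:
  Position 1 ('b'): continues run of 'b', length=2
  Position 2 ('b'): continues run of 'b', length=3
  Position 3 ('c'): new char, reset run to 1
  Position 4 ('c'): continues run of 'c', length=2
  Position 5 ('b'): new char, reset run to 1
  Position 6 ('a'): new char, reset run to 1
  Position 7 ('a'): continues run of 'a', length=2
  Position 8 ('c'): new char, reset run to 1
  Position 9 ('b'): new char, reset run to 1
  Position 10 ('b'): continues run of 'b', length=2
  Position 11 ('c'): new char, reset run to 1
Longest run: 'b' with length 3

3


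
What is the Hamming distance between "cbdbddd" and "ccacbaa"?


Comparing "cbdbddd" and "ccacbaa" position by position:
  Position 0: 'c' vs 'c' => same
  Position 1: 'b' vs 'c' => differ
  Position 2: 'd' vs 'a' => differ
  Position 3: 'b' vs 'c' => differ
  Position 4: 'd' vs 'b' => differ
  Position 5: 'd' vs 'a' => differ
  Position 6: 'd' vs 'a' => differ
Total differences (Hamming distance): 6

6


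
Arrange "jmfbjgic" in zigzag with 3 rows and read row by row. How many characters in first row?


Zigzag "jmfbjgic" into 3 rows:
Placing characters:
  'j' => row 0
  'm' => row 1
  'f' => row 2
  'b' => row 1
  'j' => row 0
  'g' => row 1
  'i' => row 2
  'c' => row 1
Rows:
  Row 0: "jj"
  Row 1: "mbgc"
  Row 2: "fi"
First row length: 2

2


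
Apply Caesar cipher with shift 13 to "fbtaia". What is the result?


Caesar cipher: shift "fbtaia" by 13
  'f' (pos 5) + 13 = pos 18 = 's'
  'b' (pos 1) + 13 = pos 14 = 'o'
  't' (pos 19) + 13 = pos 6 = 'g'
  'a' (pos 0) + 13 = pos 13 = 'n'
  'i' (pos 8) + 13 = pos 21 = 'v'
  'a' (pos 0) + 13 = pos 13 = 'n'
Result: sognvn

sognvn


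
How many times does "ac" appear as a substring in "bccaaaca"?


Searching for "ac" in "bccaaaca"
Scanning each position:
  Position 0: "bc" => no
  Position 1: "cc" => no
  Position 2: "ca" => no
  Position 3: "aa" => no
  Position 4: "aa" => no
  Position 5: "ac" => MATCH
  Position 6: "ca" => no
Total occurrences: 1

1


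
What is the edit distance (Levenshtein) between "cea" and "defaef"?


Computing edit distance: "cea" -> "defaef"
DP table:
           d    e    f    a    e    f
      0    1    2    3    4    5    6
  c   1    1    2    3    4    5    6
  e   2    2    1    2    3    4    5
  a   3    3    2    2    2    3    4
Edit distance = dp[3][6] = 4

4


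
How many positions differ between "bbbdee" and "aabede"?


Comparing "bbbdee" and "aabede" position by position:
  Position 0: 'b' vs 'a' => DIFFER
  Position 1: 'b' vs 'a' => DIFFER
  Position 2: 'b' vs 'b' => same
  Position 3: 'd' vs 'e' => DIFFER
  Position 4: 'e' vs 'd' => DIFFER
  Position 5: 'e' vs 'e' => same
Positions that differ: 4

4


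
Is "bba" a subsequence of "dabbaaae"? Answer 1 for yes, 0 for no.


Check if "bba" is a subsequence of "dabbaaae"
Greedy scan:
  Position 0 ('d'): no match needed
  Position 1 ('a'): no match needed
  Position 2 ('b'): matches sub[0] = 'b'
  Position 3 ('b'): matches sub[1] = 'b'
  Position 4 ('a'): matches sub[2] = 'a'
  Position 5 ('a'): no match needed
  Position 6 ('a'): no match needed
  Position 7 ('e'): no match needed
All 3 characters matched => is a subsequence

1


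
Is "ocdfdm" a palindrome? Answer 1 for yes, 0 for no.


Input: ocdfdm
Reversed: mdfdco
  Compare pos 0 ('o') with pos 5 ('m'): MISMATCH
  Compare pos 1 ('c') with pos 4 ('d'): MISMATCH
  Compare pos 2 ('d') with pos 3 ('f'): MISMATCH
Result: not a palindrome

0


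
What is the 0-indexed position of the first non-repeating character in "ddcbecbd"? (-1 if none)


Input: ddcbecbd
Character frequencies:
  'b': 2
  'c': 2
  'd': 3
  'e': 1
Scanning left to right for freq == 1:
  Position 0 ('d'): freq=3, skip
  Position 1 ('d'): freq=3, skip
  Position 2 ('c'): freq=2, skip
  Position 3 ('b'): freq=2, skip
  Position 4 ('e'): unique! => answer = 4

4


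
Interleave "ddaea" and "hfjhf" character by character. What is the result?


Interleaving "ddaea" and "hfjhf":
  Position 0: 'd' from first, 'h' from second => "dh"
  Position 1: 'd' from first, 'f' from second => "df"
  Position 2: 'a' from first, 'j' from second => "aj"
  Position 3: 'e' from first, 'h' from second => "eh"
  Position 4: 'a' from first, 'f' from second => "af"
Result: dhdfajehaf

dhdfajehaf


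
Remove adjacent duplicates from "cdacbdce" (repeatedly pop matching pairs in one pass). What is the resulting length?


Input: cdacbdce
Stack-based adjacent duplicate removal:
  Read 'c': push. Stack: c
  Read 'd': push. Stack: cd
  Read 'a': push. Stack: cda
  Read 'c': push. Stack: cdac
  Read 'b': push. Stack: cdacb
  Read 'd': push. Stack: cdacbd
  Read 'c': push. Stack: cdacbdc
  Read 'e': push. Stack: cdacbdce
Final stack: "cdacbdce" (length 8)

8


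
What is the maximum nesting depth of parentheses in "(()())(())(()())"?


Input: "(()())(())(()())"
Tracking depth:
  Position 0 '(': depth becomes 1
  Position 1 '(': depth becomes 2
  Position 2 ')': depth becomes 1
  Position 3 '(': depth becomes 2
  Position 4 ')': depth becomes 1
  Position 5 ')': depth becomes 0
  Position 6 '(': depth becomes 1
  Position 7 '(': depth becomes 2
  Position 8 ')': depth becomes 1
  Position 9 ')': depth becomes 0
  Position 10 '(': depth becomes 1
  Position 11 '(': depth becomes 2
  Position 12 ')': depth becomes 1
  Position 13 '(': depth becomes 2
  Position 14 ')': depth becomes 1
  Position 15 ')': depth becomes 0
Maximum depth reached: 2

2


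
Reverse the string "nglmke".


Input: nglmke
Reading characters right to left:
  Position 5: 'e'
  Position 4: 'k'
  Position 3: 'm'
  Position 2: 'l'
  Position 1: 'g'
  Position 0: 'n'
Reversed: ekmlgn

ekmlgn


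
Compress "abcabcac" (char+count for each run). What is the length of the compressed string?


Input: abcabcac
Runs:
  'a' x 1 => "a1"
  'b' x 1 => "b1"
  'c' x 1 => "c1"
  'a' x 1 => "a1"
  'b' x 1 => "b1"
  'c' x 1 => "c1"
  'a' x 1 => "a1"
  'c' x 1 => "c1"
Compressed: "a1b1c1a1b1c1a1c1"
Compressed length: 16

16


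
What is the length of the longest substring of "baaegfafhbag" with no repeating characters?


Input: "baaegfafhbag"
Sliding window (track last position of each char):
  Position 0 ('b'): window [0,0] length 1 -- new best
  Position 1 ('a'): window [0,1] length 2 -- new best
  Position 2 ('a'): repeat (last at 1), move window start to 2
  Position 2 ('a'): window [2,2] length 1
  Position 3 ('e'): window [2,3] length 2
  Position 4 ('g'): window [2,4] length 3 -- new best
  Position 5 ('f'): window [2,5] length 4 -- new best
  Position 6 ('a'): repeat (last at 2), move window start to 3
  Position 6 ('a'): window [3,6] length 4
  Position 7 ('f'): repeat (last at 5), move window start to 6
  Position 7 ('f'): window [6,7] length 2
  Position 8 ('h'): window [6,8] length 3
  Position 9 ('b'): window [6,9] length 4
  Position 10 ('a'): repeat (last at 6), move window start to 7
  Position 10 ('a'): window [7,10] length 4
  Position 11 ('g'): window [7,11] length 5 -- new best
Longest substring with no repeats: "fhbag" with length 5

5


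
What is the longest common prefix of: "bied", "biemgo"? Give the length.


Words: bied, biemgo
  Position 0: all 'b' => match
  Position 1: all 'i' => match
  Position 2: all 'e' => match
  Position 3: ('d', 'm') => mismatch, stop
LCP = "bie" (length 3)

3


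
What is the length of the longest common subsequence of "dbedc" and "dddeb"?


LCS of "dbedc" and "dddeb"
DP table:
           d    d    d    e    b
      0    0    0    0    0    0
  d   0    1    1    1    1    1
  b   0    1    1    1    1    2
  e   0    1    1    1    2    2
  d   0    1    2    2    2    2
  c   0    1    2    2    2    2
LCS length = dp[5][5] = 2

2


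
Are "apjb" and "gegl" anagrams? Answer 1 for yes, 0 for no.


Strings: "apjb", "gegl"
Sorted first:  abjp
Sorted second: eggl
Differ at position 0: 'a' vs 'e' => not anagrams

0


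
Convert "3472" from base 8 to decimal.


Input: "3472" in base 8
Positional expansion:
  Digit '3' (value 3) x 8^3 = 1536
  Digit '4' (value 4) x 8^2 = 256
  Digit '7' (value 7) x 8^1 = 56
  Digit '2' (value 2) x 8^0 = 2
Sum = 1850

1850


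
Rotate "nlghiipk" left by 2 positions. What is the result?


Input: "nlghiipk", rotate left by 2
First 2 characters: "nl"
Remaining characters: "ghiipk"
Concatenate remaining + first: "ghiipk" + "nl" = "ghiipknl"

ghiipknl


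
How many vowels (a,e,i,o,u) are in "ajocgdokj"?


Input: ajocgdokj
Checking each character:
  'a' at position 0: vowel (running total: 1)
  'j' at position 1: consonant
  'o' at position 2: vowel (running total: 2)
  'c' at position 3: consonant
  'g' at position 4: consonant
  'd' at position 5: consonant
  'o' at position 6: vowel (running total: 3)
  'k' at position 7: consonant
  'j' at position 8: consonant
Total vowels: 3

3


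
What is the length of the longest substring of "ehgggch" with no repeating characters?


Input: "ehgggch"
Sliding window (track last position of each char):
  Position 0 ('e'): window [0,0] length 1 -- new best
  Position 1 ('h'): window [0,1] length 2 -- new best
  Position 2 ('g'): window [0,2] length 3 -- new best
  Position 3 ('g'): repeat (last at 2), move window start to 3
  Position 3 ('g'): window [3,3] length 1
  Position 4 ('g'): repeat (last at 3), move window start to 4
  Position 4 ('g'): window [4,4] length 1
  Position 5 ('c'): window [4,5] length 2
  Position 6 ('h'): window [4,6] length 3
Longest substring with no repeats: "ehg" with length 3

3


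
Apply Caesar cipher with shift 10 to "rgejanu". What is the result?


Caesar cipher: shift "rgejanu" by 10
  'r' (pos 17) + 10 = pos 1 = 'b'
  'g' (pos 6) + 10 = pos 16 = 'q'
  'e' (pos 4) + 10 = pos 14 = 'o'
  'j' (pos 9) + 10 = pos 19 = 't'
  'a' (pos 0) + 10 = pos 10 = 'k'
  'n' (pos 13) + 10 = pos 23 = 'x'
  'u' (pos 20) + 10 = pos 4 = 'e'
Result: bqotkxe

bqotkxe


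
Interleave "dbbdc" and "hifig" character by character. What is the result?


Interleaving "dbbdc" and "hifig":
  Position 0: 'd' from first, 'h' from second => "dh"
  Position 1: 'b' from first, 'i' from second => "bi"
  Position 2: 'b' from first, 'f' from second => "bf"
  Position 3: 'd' from first, 'i' from second => "di"
  Position 4: 'c' from first, 'g' from second => "cg"
Result: dhbibfdicg

dhbibfdicg


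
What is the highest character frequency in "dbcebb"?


Input: dbcebb
Character counts:
  'b': 3
  'c': 1
  'd': 1
  'e': 1
Maximum frequency: 3

3


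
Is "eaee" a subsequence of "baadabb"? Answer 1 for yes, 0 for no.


Check if "eaee" is a subsequence of "baadabb"
Greedy scan:
  Position 0 ('b'): no match needed
  Position 1 ('a'): no match needed
  Position 2 ('a'): no match needed
  Position 3 ('d'): no match needed
  Position 4 ('a'): no match needed
  Position 5 ('b'): no match needed
  Position 6 ('b'): no match needed
Only matched 0/4 characters => not a subsequence

0


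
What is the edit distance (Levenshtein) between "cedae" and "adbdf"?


Computing edit distance: "cedae" -> "adbdf"
DP table:
           a    d    b    d    f
      0    1    2    3    4    5
  c   1    1    2    3    4    5
  e   2    2    2    3    4    5
  d   3    3    2    3    3    4
  a   4    3    3    3    4    4
  e   5    4    4    4    4    5
Edit distance = dp[5][5] = 5

5


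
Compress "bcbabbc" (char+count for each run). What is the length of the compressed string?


Input: bcbabbc
Runs:
  'b' x 1 => "b1"
  'c' x 1 => "c1"
  'b' x 1 => "b1"
  'a' x 1 => "a1"
  'b' x 2 => "b2"
  'c' x 1 => "c1"
Compressed: "b1c1b1a1b2c1"
Compressed length: 12

12


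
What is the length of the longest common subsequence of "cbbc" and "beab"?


LCS of "cbbc" and "beab"
DP table:
           b    e    a    b
      0    0    0    0    0
  c   0    0    0    0    0
  b   0    1    1    1    1
  b   0    1    1    1    2
  c   0    1    1    1    2
LCS length = dp[4][4] = 2

2


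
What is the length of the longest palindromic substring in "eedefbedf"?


Input: "eedefbedf"
Checking substrings for palindromes:
  [1:4] "ede" (len 3) => palindrome
  [0:2] "ee" (len 2) => palindrome
Longest palindromic substring: "ede" with length 3

3


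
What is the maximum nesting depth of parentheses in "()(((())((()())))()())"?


Input: "()(((())((()())))()())"
Tracking depth:
  Position 0 '(': depth becomes 1
  Position 1 ')': depth becomes 0
  Position 2 '(': depth becomes 1
  Position 3 '(': depth becomes 2
  Position 4 '(': depth becomes 3
  Position 5 '(': depth becomes 4
  Position 6 ')': depth becomes 3
  Position 7 ')': depth becomes 2
  Position 8 '(': depth becomes 3
  Position 9 '(': depth becomes 4
  Position 10 '(': depth becomes 5
  Position 11 ')': depth becomes 4
  Position 12 '(': depth becomes 5
  Position 13 ')': depth becomes 4
  Position 14 ')': depth becomes 3
  Position 15 ')': depth becomes 2
  Position 16 ')': depth becomes 1
  Position 17 '(': depth becomes 2
  Position 18 ')': depth becomes 1
  Position 19 '(': depth becomes 2
  Position 20 ')': depth becomes 1
  Position 21 ')': depth becomes 0
Maximum depth reached: 5

5


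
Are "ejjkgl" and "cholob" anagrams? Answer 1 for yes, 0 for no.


Strings: "ejjkgl", "cholob"
Sorted first:  egjjkl
Sorted second: bchloo
Differ at position 0: 'e' vs 'b' => not anagrams

0


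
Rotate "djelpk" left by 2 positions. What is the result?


Input: "djelpk", rotate left by 2
First 2 characters: "dj"
Remaining characters: "elpk"
Concatenate remaining + first: "elpk" + "dj" = "elpkdj"

elpkdj


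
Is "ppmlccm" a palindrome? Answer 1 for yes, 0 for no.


Input: ppmlccm
Reversed: mcclmpp
  Compare pos 0 ('p') with pos 6 ('m'): MISMATCH
  Compare pos 1 ('p') with pos 5 ('c'): MISMATCH
  Compare pos 2 ('m') with pos 4 ('c'): MISMATCH
Result: not a palindrome

0


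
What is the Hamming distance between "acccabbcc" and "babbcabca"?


Comparing "acccabbcc" and "babbcabca" position by position:
  Position 0: 'a' vs 'b' => differ
  Position 1: 'c' vs 'a' => differ
  Position 2: 'c' vs 'b' => differ
  Position 3: 'c' vs 'b' => differ
  Position 4: 'a' vs 'c' => differ
  Position 5: 'b' vs 'a' => differ
  Position 6: 'b' vs 'b' => same
  Position 7: 'c' vs 'c' => same
  Position 8: 'c' vs 'a' => differ
Total differences (Hamming distance): 7

7


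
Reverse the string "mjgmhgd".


Input: mjgmhgd
Reading characters right to left:
  Position 6: 'd'
  Position 5: 'g'
  Position 4: 'h'
  Position 3: 'm'
  Position 2: 'g'
  Position 1: 'j'
  Position 0: 'm'
Reversed: dghmgjm

dghmgjm


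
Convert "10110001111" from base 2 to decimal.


Input: "10110001111" in base 2
Positional expansion:
  Digit '1' (value 1) x 2^10 = 1024
  Digit '0' (value 0) x 2^9 = 0
  Digit '1' (value 1) x 2^8 = 256
  Digit '1' (value 1) x 2^7 = 128
  Digit '0' (value 0) x 2^6 = 0
  Digit '0' (value 0) x 2^5 = 0
  Digit '0' (value 0) x 2^4 = 0
  Digit '1' (value 1) x 2^3 = 8
  Digit '1' (value 1) x 2^2 = 4
  Digit '1' (value 1) x 2^1 = 2
  Digit '1' (value 1) x 2^0 = 1
Sum = 1423

1423


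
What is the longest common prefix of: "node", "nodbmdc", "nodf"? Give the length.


Words: node, nodbmdc, nodf
  Position 0: all 'n' => match
  Position 1: all 'o' => match
  Position 2: all 'd' => match
  Position 3: ('e', 'b', 'f') => mismatch, stop
LCP = "nod" (length 3)

3


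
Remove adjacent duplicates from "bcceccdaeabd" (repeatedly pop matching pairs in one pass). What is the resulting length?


Input: bcceccdaeabd
Stack-based adjacent duplicate removal:
  Read 'b': push. Stack: b
  Read 'c': push. Stack: bc
  Read 'c': matches stack top 'c' => pop. Stack: b
  Read 'e': push. Stack: be
  Read 'c': push. Stack: bec
  Read 'c': matches stack top 'c' => pop. Stack: be
  Read 'd': push. Stack: bed
  Read 'a': push. Stack: beda
  Read 'e': push. Stack: bedae
  Read 'a': push. Stack: bedaea
  Read 'b': push. Stack: bedaeab
  Read 'd': push. Stack: bedaeabd
Final stack: "bedaeabd" (length 8)

8


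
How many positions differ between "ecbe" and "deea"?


Comparing "ecbe" and "deea" position by position:
  Position 0: 'e' vs 'd' => DIFFER
  Position 1: 'c' vs 'e' => DIFFER
  Position 2: 'b' vs 'e' => DIFFER
  Position 3: 'e' vs 'a' => DIFFER
Positions that differ: 4

4


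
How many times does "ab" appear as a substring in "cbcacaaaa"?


Searching for "ab" in "cbcacaaaa"
Scanning each position:
  Position 0: "cb" => no
  Position 1: "bc" => no
  Position 2: "ca" => no
  Position 3: "ac" => no
  Position 4: "ca" => no
  Position 5: "aa" => no
  Position 6: "aa" => no
  Position 7: "aa" => no
Total occurrences: 0

0


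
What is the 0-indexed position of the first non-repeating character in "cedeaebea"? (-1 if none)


Input: cedeaebea
Character frequencies:
  'a': 2
  'b': 1
  'c': 1
  'd': 1
  'e': 4
Scanning left to right for freq == 1:
  Position 0 ('c'): unique! => answer = 0

0


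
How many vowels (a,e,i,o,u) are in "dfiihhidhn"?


Input: dfiihhidhn
Checking each character:
  'd' at position 0: consonant
  'f' at position 1: consonant
  'i' at position 2: vowel (running total: 1)
  'i' at position 3: vowel (running total: 2)
  'h' at position 4: consonant
  'h' at position 5: consonant
  'i' at position 6: vowel (running total: 3)
  'd' at position 7: consonant
  'h' at position 8: consonant
  'n' at position 9: consonant
Total vowels: 3

3


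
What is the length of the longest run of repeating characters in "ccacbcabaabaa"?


Input: "ccacbcabaabaa"
Scanning for longest run:
  Position 1 ('c'): continues run of 'c', length=2
  Position 2 ('a'): new char, reset run to 1
  Position 3 ('c'): new char, reset run to 1
  Position 4 ('b'): new char, reset run to 1
  Position 5 ('c'): new char, reset run to 1
  Position 6 ('a'): new char, reset run to 1
  Position 7 ('b'): new char, reset run to 1
  Position 8 ('a'): new char, reset run to 1
  Position 9 ('a'): continues run of 'a', length=2
  Position 10 ('b'): new char, reset run to 1
  Position 11 ('a'): new char, reset run to 1
  Position 12 ('a'): continues run of 'a', length=2
Longest run: 'c' with length 2

2


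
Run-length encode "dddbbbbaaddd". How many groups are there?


Input: dddbbbbaaddd
Scanning for consecutive runs:
  Group 1: 'd' x 3 (positions 0-2)
  Group 2: 'b' x 4 (positions 3-6)
  Group 3: 'a' x 2 (positions 7-8)
  Group 4: 'd' x 3 (positions 9-11)
Total groups: 4

4


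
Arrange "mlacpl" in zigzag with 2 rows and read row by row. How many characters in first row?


Zigzag "mlacpl" into 2 rows:
Placing characters:
  'm' => row 0
  'l' => row 1
  'a' => row 0
  'c' => row 1
  'p' => row 0
  'l' => row 1
Rows:
  Row 0: "map"
  Row 1: "lcl"
First row length: 3

3


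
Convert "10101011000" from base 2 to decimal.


Input: "10101011000" in base 2
Positional expansion:
  Digit '1' (value 1) x 2^10 = 1024
  Digit '0' (value 0) x 2^9 = 0
  Digit '1' (value 1) x 2^8 = 256
  Digit '0' (value 0) x 2^7 = 0
  Digit '1' (value 1) x 2^6 = 64
  Digit '0' (value 0) x 2^5 = 0
  Digit '1' (value 1) x 2^4 = 16
  Digit '1' (value 1) x 2^3 = 8
  Digit '0' (value 0) x 2^2 = 0
  Digit '0' (value 0) x 2^1 = 0
  Digit '0' (value 0) x 2^0 = 0
Sum = 1368

1368


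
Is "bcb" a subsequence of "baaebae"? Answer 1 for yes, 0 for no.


Check if "bcb" is a subsequence of "baaebae"
Greedy scan:
  Position 0 ('b'): matches sub[0] = 'b'
  Position 1 ('a'): no match needed
  Position 2 ('a'): no match needed
  Position 3 ('e'): no match needed
  Position 4 ('b'): no match needed
  Position 5 ('a'): no match needed
  Position 6 ('e'): no match needed
Only matched 1/3 characters => not a subsequence

0


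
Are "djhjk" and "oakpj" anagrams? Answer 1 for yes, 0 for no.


Strings: "djhjk", "oakpj"
Sorted first:  dhjjk
Sorted second: ajkop
Differ at position 0: 'd' vs 'a' => not anagrams

0


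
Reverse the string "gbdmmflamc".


Input: gbdmmflamc
Reading characters right to left:
  Position 9: 'c'
  Position 8: 'm'
  Position 7: 'a'
  Position 6: 'l'
  Position 5: 'f'
  Position 4: 'm'
  Position 3: 'm'
  Position 2: 'd'
  Position 1: 'b'
  Position 0: 'g'
Reversed: cmalfmmdbg

cmalfmmdbg


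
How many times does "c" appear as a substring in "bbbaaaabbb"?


Searching for "c" in "bbbaaaabbb"
Scanning each position:
  Position 0: "b" => no
  Position 1: "b" => no
  Position 2: "b" => no
  Position 3: "a" => no
  Position 4: "a" => no
  Position 5: "a" => no
  Position 6: "a" => no
  Position 7: "b" => no
  Position 8: "b" => no
  Position 9: "b" => no
Total occurrences: 0

0


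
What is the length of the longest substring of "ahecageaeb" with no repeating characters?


Input: "ahecageaeb"
Sliding window (track last position of each char):
  Position 0 ('a'): window [0,0] length 1 -- new best
  Position 1 ('h'): window [0,1] length 2 -- new best
  Position 2 ('e'): window [0,2] length 3 -- new best
  Position 3 ('c'): window [0,3] length 4 -- new best
  Position 4 ('a'): repeat (last at 0), move window start to 1
  Position 4 ('a'): window [1,4] length 4
  Position 5 ('g'): window [1,5] length 5 -- new best
  Position 6 ('e'): repeat (last at 2), move window start to 3
  Position 6 ('e'): window [3,6] length 4
  Position 7 ('a'): repeat (last at 4), move window start to 5
  Position 7 ('a'): window [5,7] length 3
  Position 8 ('e'): repeat (last at 6), move window start to 7
  Position 8 ('e'): window [7,8] length 2
  Position 9 ('b'): window [7,9] length 3
Longest substring with no repeats: "hecag" with length 5

5


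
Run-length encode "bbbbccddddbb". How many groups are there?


Input: bbbbccddddbb
Scanning for consecutive runs:
  Group 1: 'b' x 4 (positions 0-3)
  Group 2: 'c' x 2 (positions 4-5)
  Group 3: 'd' x 4 (positions 6-9)
  Group 4: 'b' x 2 (positions 10-11)
Total groups: 4

4


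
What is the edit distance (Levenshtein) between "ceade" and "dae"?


Computing edit distance: "ceade" -> "dae"
DP table:
           d    a    e
      0    1    2    3
  c   1    1    2    3
  e   2    2    2    2
  a   3    3    2    3
  d   4    3    3    3
  e   5    4    4    3
Edit distance = dp[5][3] = 3

3


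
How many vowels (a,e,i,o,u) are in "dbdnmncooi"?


Input: dbdnmncooi
Checking each character:
  'd' at position 0: consonant
  'b' at position 1: consonant
  'd' at position 2: consonant
  'n' at position 3: consonant
  'm' at position 4: consonant
  'n' at position 5: consonant
  'c' at position 6: consonant
  'o' at position 7: vowel (running total: 1)
  'o' at position 8: vowel (running total: 2)
  'i' at position 9: vowel (running total: 3)
Total vowels: 3

3


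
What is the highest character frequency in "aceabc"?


Input: aceabc
Character counts:
  'a': 2
  'b': 1
  'c': 2
  'e': 1
Maximum frequency: 2

2


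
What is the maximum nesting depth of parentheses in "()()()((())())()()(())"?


Input: "()()()((())())()()(())"
Tracking depth:
  Position 0 '(': depth becomes 1
  Position 1 ')': depth becomes 0
  Position 2 '(': depth becomes 1
  Position 3 ')': depth becomes 0
  Position 4 '(': depth becomes 1
  Position 5 ')': depth becomes 0
  Position 6 '(': depth becomes 1
  Position 7 '(': depth becomes 2
  Position 8 '(': depth becomes 3
  Position 9 ')': depth becomes 2
  Position 10 ')': depth becomes 1
  Position 11 '(': depth becomes 2
  Position 12 ')': depth becomes 1
  Position 13 ')': depth becomes 0
  Position 14 '(': depth becomes 1
  Position 15 ')': depth becomes 0
  Position 16 '(': depth becomes 1
  Position 17 ')': depth becomes 0
  Position 18 '(': depth becomes 1
  Position 19 '(': depth becomes 2
  Position 20 ')': depth becomes 1
  Position 21 ')': depth becomes 0
Maximum depth reached: 3

3


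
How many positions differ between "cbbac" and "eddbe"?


Comparing "cbbac" and "eddbe" position by position:
  Position 0: 'c' vs 'e' => DIFFER
  Position 1: 'b' vs 'd' => DIFFER
  Position 2: 'b' vs 'd' => DIFFER
  Position 3: 'a' vs 'b' => DIFFER
  Position 4: 'c' vs 'e' => DIFFER
Positions that differ: 5

5


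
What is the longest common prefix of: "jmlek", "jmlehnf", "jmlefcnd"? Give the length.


Words: jmlek, jmlehnf, jmlefcnd
  Position 0: all 'j' => match
  Position 1: all 'm' => match
  Position 2: all 'l' => match
  Position 3: all 'e' => match
  Position 4: ('k', 'h', 'f') => mismatch, stop
LCP = "jmle" (length 4)

4


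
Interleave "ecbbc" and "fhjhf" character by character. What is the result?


Interleaving "ecbbc" and "fhjhf":
  Position 0: 'e' from first, 'f' from second => "ef"
  Position 1: 'c' from first, 'h' from second => "ch"
  Position 2: 'b' from first, 'j' from second => "bj"
  Position 3: 'b' from first, 'h' from second => "bh"
  Position 4: 'c' from first, 'f' from second => "cf"
Result: efchbjbhcf

efchbjbhcf


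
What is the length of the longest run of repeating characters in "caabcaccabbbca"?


Input: "caabcaccabbbca"
Scanning for longest run:
  Position 1 ('a'): new char, reset run to 1
  Position 2 ('a'): continues run of 'a', length=2
  Position 3 ('b'): new char, reset run to 1
  Position 4 ('c'): new char, reset run to 1
  Position 5 ('a'): new char, reset run to 1
  Position 6 ('c'): new char, reset run to 1
  Position 7 ('c'): continues run of 'c', length=2
  Position 8 ('a'): new char, reset run to 1
  Position 9 ('b'): new char, reset run to 1
  Position 10 ('b'): continues run of 'b', length=2
  Position 11 ('b'): continues run of 'b', length=3
  Position 12 ('c'): new char, reset run to 1
  Position 13 ('a'): new char, reset run to 1
Longest run: 'b' with length 3

3


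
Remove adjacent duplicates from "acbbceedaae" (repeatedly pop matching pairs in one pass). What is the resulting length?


Input: acbbceedaae
Stack-based adjacent duplicate removal:
  Read 'a': push. Stack: a
  Read 'c': push. Stack: ac
  Read 'b': push. Stack: acb
  Read 'b': matches stack top 'b' => pop. Stack: ac
  Read 'c': matches stack top 'c' => pop. Stack: a
  Read 'e': push. Stack: ae
  Read 'e': matches stack top 'e' => pop. Stack: a
  Read 'd': push. Stack: ad
  Read 'a': push. Stack: ada
  Read 'a': matches stack top 'a' => pop. Stack: ad
  Read 'e': push. Stack: ade
Final stack: "ade" (length 3)

3


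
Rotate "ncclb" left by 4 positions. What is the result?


Input: "ncclb", rotate left by 4
First 4 characters: "nccl"
Remaining characters: "b"
Concatenate remaining + first: "b" + "nccl" = "bnccl"

bnccl


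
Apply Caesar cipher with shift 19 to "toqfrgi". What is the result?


Caesar cipher: shift "toqfrgi" by 19
  't' (pos 19) + 19 = pos 12 = 'm'
  'o' (pos 14) + 19 = pos 7 = 'h'
  'q' (pos 16) + 19 = pos 9 = 'j'
  'f' (pos 5) + 19 = pos 24 = 'y'
  'r' (pos 17) + 19 = pos 10 = 'k'
  'g' (pos 6) + 19 = pos 25 = 'z'
  'i' (pos 8) + 19 = pos 1 = 'b'
Result: mhjykzb

mhjykzb


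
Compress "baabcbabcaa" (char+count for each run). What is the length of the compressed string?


Input: baabcbabcaa
Runs:
  'b' x 1 => "b1"
  'a' x 2 => "a2"
  'b' x 1 => "b1"
  'c' x 1 => "c1"
  'b' x 1 => "b1"
  'a' x 1 => "a1"
  'b' x 1 => "b1"
  'c' x 1 => "c1"
  'a' x 2 => "a2"
Compressed: "b1a2b1c1b1a1b1c1a2"
Compressed length: 18

18


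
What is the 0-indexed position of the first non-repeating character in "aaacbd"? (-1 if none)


Input: aaacbd
Character frequencies:
  'a': 3
  'b': 1
  'c': 1
  'd': 1
Scanning left to right for freq == 1:
  Position 0 ('a'): freq=3, skip
  Position 1 ('a'): freq=3, skip
  Position 2 ('a'): freq=3, skip
  Position 3 ('c'): unique! => answer = 3

3


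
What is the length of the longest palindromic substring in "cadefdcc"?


Input: "cadefdcc"
Checking substrings for palindromes:
  [6:8] "cc" (len 2) => palindrome
Longest palindromic substring: "cc" with length 2

2


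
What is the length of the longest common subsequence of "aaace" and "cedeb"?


LCS of "aaace" and "cedeb"
DP table:
           c    e    d    e    b
      0    0    0    0    0    0
  a   0    0    0    0    0    0
  a   0    0    0    0    0    0
  a   0    0    0    0    0    0
  c   0    1    1    1    1    1
  e   0    1    2    2    2    2
LCS length = dp[5][5] = 2

2


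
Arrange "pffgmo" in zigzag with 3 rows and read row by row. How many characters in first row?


Zigzag "pffgmo" into 3 rows:
Placing characters:
  'p' => row 0
  'f' => row 1
  'f' => row 2
  'g' => row 1
  'm' => row 0
  'o' => row 1
Rows:
  Row 0: "pm"
  Row 1: "fgo"
  Row 2: "f"
First row length: 2

2


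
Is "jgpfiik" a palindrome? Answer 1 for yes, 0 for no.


Input: jgpfiik
Reversed: kiifpgj
  Compare pos 0 ('j') with pos 6 ('k'): MISMATCH
  Compare pos 1 ('g') with pos 5 ('i'): MISMATCH
  Compare pos 2 ('p') with pos 4 ('i'): MISMATCH
Result: not a palindrome

0
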